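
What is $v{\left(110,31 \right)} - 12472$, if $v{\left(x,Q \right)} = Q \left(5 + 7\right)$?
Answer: $-12100$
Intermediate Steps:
$v{\left(x,Q \right)} = 12 Q$ ($v{\left(x,Q \right)} = Q 12 = 12 Q$)
$v{\left(110,31 \right)} - 12472 = 12 \cdot 31 - 12472 = 372 - 12472 = -12100$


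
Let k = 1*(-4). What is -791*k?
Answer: 3164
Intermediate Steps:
k = -4
-791*k = -791*(-4) = 3164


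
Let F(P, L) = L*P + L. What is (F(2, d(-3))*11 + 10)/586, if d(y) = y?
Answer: -89/586 ≈ -0.15188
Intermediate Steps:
F(P, L) = L + L*P
(F(2, d(-3))*11 + 10)/586 = (-3*(1 + 2)*11 + 10)/586 = (-3*3*11 + 10)*(1/586) = (-9*11 + 10)*(1/586) = (-99 + 10)*(1/586) = -89*1/586 = -89/586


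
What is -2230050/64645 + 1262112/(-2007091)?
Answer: -911500502958/25949679539 ≈ -35.126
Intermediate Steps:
-2230050/64645 + 1262112/(-2007091) = -2230050*1/64645 + 1262112*(-1/2007091) = -446010/12929 - 1262112/2007091 = -911500502958/25949679539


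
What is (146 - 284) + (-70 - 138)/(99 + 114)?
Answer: -29602/213 ≈ -138.98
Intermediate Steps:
(146 - 284) + (-70 - 138)/(99 + 114) = -138 - 208/213 = -29602/213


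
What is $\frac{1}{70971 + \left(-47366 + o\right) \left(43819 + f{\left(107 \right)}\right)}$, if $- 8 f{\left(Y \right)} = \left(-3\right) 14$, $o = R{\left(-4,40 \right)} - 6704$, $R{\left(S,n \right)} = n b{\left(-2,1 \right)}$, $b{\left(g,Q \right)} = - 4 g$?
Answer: $- \frac{2}{4710964933} \approx -4.2454 \cdot 10^{-10}$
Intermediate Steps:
$R{\left(S,n \right)} = 8 n$ ($R{\left(S,n \right)} = n \left(\left(-4\right) \left(-2\right)\right) = n 8 = 8 n$)
$o = -6384$ ($o = 8 \cdot 40 - 6704 = 320 - 6704 = -6384$)
$f{\left(Y \right)} = \frac{21}{4}$ ($f{\left(Y \right)} = - \frac{\left(-3\right) 14}{8} = \left(- \frac{1}{8}\right) \left(-42\right) = \frac{21}{4}$)
$\frac{1}{70971 + \left(-47366 + o\right) \left(43819 + f{\left(107 \right)}\right)} = \frac{1}{70971 + \left(-47366 - 6384\right) \left(43819 + \frac{21}{4}\right)} = \frac{1}{70971 - \frac{4711106875}{2}} = \frac{1}{- \frac{4710964933}{2}} = - \frac{2}{4710964933}$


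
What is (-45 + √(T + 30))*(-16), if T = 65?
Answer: 720 - 16*√95 ≈ 564.05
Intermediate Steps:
(-45 + √(T + 30))*(-16) = (-45 + √(65 + 30))*(-16) = (-45 + √95)*(-16) = 720 - 16*√95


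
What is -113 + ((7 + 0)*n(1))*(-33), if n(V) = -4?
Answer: 811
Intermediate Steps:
-113 + ((7 + 0)*n(1))*(-33) = -113 + ((7 + 0)*(-4))*(-33) = -113 + (7*(-4))*(-33) = -113 - 28*(-33) = -113 + 924 = 811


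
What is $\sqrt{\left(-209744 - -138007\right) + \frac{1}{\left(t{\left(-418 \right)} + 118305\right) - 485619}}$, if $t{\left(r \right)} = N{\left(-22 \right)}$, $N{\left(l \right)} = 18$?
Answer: $\frac{i \sqrt{151215264785067}}{45912} \approx 267.84 i$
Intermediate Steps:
$t{\left(r \right)} = 18$
$\sqrt{\left(-209744 - -138007\right) + \frac{1}{\left(t{\left(-418 \right)} + 118305\right) - 485619}} = \sqrt{\left(-209744 - -138007\right) + \frac{1}{\left(18 + 118305\right) - 485619}} = \sqrt{\left(-209744 + 138007\right) + \frac{1}{118323 - 485619}} = \sqrt{-71737 + \frac{1}{-367296}} = \sqrt{-71737 - \frac{1}{367296}} = \sqrt{- \frac{26348713153}{367296}} = \frac{i \sqrt{151215264785067}}{45912}$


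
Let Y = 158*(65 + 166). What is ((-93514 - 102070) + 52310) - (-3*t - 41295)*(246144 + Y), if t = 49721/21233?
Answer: 14580256070922/1249 ≈ 1.1674e+10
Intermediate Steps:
t = 49721/21233 (t = 49721*(1/21233) = 49721/21233 ≈ 2.3417)
Y = 36498 (Y = 158*231 = 36498)
((-93514 - 102070) + 52310) - (-3*t - 41295)*(246144 + Y) = ((-93514 - 102070) + 52310) - (-3*49721/21233 - 41295)*(246144 + 36498) = (-195584 + 52310) - (-149163/21233 - 41295)*282642 = -143274 - (-876965898)*282642/21233 = -143274 - 1*(-14580435020148/1249) = -143274 + 14580435020148/1249 = 14580256070922/1249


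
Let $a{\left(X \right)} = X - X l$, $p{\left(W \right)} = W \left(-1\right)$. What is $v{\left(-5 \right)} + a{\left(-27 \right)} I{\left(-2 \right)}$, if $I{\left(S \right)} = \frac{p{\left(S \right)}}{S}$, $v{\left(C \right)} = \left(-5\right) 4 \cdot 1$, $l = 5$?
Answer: $-128$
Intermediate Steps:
$p{\left(W \right)} = - W$
$v{\left(C \right)} = -20$ ($v{\left(C \right)} = \left(-20\right) 1 = -20$)
$a{\left(X \right)} = - 4 X$ ($a{\left(X \right)} = X - X 5 = X - 5 X = - 4 X$)
$I{\left(S \right)} = -1$ ($I{\left(S \right)} = \frac{\left(-1\right) S}{S} = -1$)
$v{\left(-5 \right)} + a{\left(-27 \right)} I{\left(-2 \right)} = -20 + \left(-4\right) \left(-27\right) \left(-1\right) = -20 + 108 \left(-1\right) = -20 - 108 = -128$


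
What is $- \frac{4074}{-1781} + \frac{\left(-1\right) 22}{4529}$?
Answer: $\frac{18411964}{8066149} \approx 2.2826$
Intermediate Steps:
$- \frac{4074}{-1781} + \frac{\left(-1\right) 22}{4529} = \left(-4074\right) \left(- \frac{1}{1781}\right) - \frac{22}{4529} = \frac{4074}{1781} - \frac{22}{4529} = \frac{18411964}{8066149}$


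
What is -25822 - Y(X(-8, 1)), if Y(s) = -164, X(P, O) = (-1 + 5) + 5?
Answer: -25658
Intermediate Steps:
X(P, O) = 9 (X(P, O) = 4 + 5 = 9)
-25822 - Y(X(-8, 1)) = -25822 - 1*(-164) = -25822 + 164 = -25658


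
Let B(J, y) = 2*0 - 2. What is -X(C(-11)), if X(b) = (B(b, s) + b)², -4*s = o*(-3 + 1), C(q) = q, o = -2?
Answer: -169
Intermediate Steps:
s = -1 (s = -(-1)*(-3 + 1)/2 = -(-1)*(-2)/2 = -¼*4 = -1)
B(J, y) = -2 (B(J, y) = 0 - 2 = -2)
X(b) = (-2 + b)²
-X(C(-11)) = -(-2 - 11)² = -1*(-13)² = -1*169 = -169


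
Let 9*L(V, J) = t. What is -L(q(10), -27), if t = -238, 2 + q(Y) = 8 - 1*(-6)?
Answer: 238/9 ≈ 26.444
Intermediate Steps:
q(Y) = 12 (q(Y) = -2 + (8 - 1*(-6)) = -2 + (8 + 6) = -2 + 14 = 12)
L(V, J) = -238/9 (L(V, J) = (1/9)*(-238) = -238/9)
-L(q(10), -27) = -1*(-238/9) = 238/9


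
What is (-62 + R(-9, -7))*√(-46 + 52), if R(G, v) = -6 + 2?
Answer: -66*√6 ≈ -161.67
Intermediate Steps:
R(G, v) = -4
(-62 + R(-9, -7))*√(-46 + 52) = (-62 - 4)*√(-46 + 52) = -66*√6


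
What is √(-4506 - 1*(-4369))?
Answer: I*√137 ≈ 11.705*I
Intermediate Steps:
√(-4506 - 1*(-4369)) = √(-4506 + 4369) = √(-137) = I*√137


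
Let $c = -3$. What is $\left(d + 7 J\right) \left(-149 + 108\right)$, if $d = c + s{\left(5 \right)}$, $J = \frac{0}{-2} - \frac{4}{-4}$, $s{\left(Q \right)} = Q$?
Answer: $-369$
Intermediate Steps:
$J = 1$ ($J = 0 \left(- \frac{1}{2}\right) - -1 = 0 + 1 = 1$)
$d = 2$ ($d = -3 + 5 = 2$)
$\left(d + 7 J\right) \left(-149 + 108\right) = \left(2 + 7 \cdot 1\right) \left(-149 + 108\right) = \left(2 + 7\right) \left(-41\right) = 9 \left(-41\right) = -369$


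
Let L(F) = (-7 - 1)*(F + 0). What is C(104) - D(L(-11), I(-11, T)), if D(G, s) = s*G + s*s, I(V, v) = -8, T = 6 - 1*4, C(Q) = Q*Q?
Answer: 11456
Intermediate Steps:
C(Q) = Q**2
T = 2 (T = 6 - 4 = 2)
L(F) = -8*F
D(G, s) = s**2 + G*s (D(G, s) = G*s + s**2 = s**2 + G*s)
C(104) - D(L(-11), I(-11, T)) = 104**2 - (-8)*(-8*(-11) - 8) = 10816 - (-8)*(88 - 8) = 10816 - (-8)*80 = 10816 - 1*(-640) = 10816 + 640 = 11456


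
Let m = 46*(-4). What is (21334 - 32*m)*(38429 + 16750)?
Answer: 1502082738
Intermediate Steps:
m = -184
(21334 - 32*m)*(38429 + 16750) = (21334 - 32*(-184))*(38429 + 16750) = (21334 + 5888)*55179 = 27222*55179 = 1502082738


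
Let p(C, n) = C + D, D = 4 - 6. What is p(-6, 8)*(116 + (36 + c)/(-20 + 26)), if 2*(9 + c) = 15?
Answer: -974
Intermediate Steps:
c = -3/2 (c = -9 + (½)*15 = -9 + 15/2 = -3/2 ≈ -1.5000)
D = -2
p(C, n) = -2 + C (p(C, n) = C - 2 = -2 + C)
p(-6, 8)*(116 + (36 + c)/(-20 + 26)) = (-2 - 6)*(116 + (36 - 3/2)/(-20 + 26)) = -8*(116 + (69/2)/6) = -8*(116 + (69/2)*(⅙)) = -8*(116 + 23/4) = -8*487/4 = -974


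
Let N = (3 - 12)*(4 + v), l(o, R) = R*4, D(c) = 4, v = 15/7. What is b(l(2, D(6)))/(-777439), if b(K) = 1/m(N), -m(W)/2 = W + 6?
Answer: -7/536432910 ≈ -1.3049e-8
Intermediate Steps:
v = 15/7 (v = 15*(⅐) = 15/7 ≈ 2.1429)
l(o, R) = 4*R
N = -387/7 (N = (3 - 12)*(4 + 15/7) = -9*43/7 = -387/7 ≈ -55.286)
m(W) = -12 - 2*W (m(W) = -2*(W + 6) = -2*(6 + W) = -12 - 2*W)
b(K) = 7/690 (b(K) = 1/(-12 - 2*(-387/7)) = 1/(-12 + 774/7) = 1/(690/7) = 7/690)
b(l(2, D(6)))/(-777439) = (7/690)/(-777439) = (7/690)*(-1/777439) = -7/536432910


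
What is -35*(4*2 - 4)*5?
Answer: -700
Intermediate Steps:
-35*(4*2 - 4)*5 = -35*(8 - 4)*5 = -35*4*5 = -140*5 = -700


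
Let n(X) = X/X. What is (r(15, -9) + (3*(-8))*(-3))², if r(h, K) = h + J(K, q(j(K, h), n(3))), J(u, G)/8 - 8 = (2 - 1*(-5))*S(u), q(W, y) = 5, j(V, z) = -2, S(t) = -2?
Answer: 1521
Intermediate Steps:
n(X) = 1
J(u, G) = -48 (J(u, G) = 64 + 8*((2 - 1*(-5))*(-2)) = 64 + 8*((2 + 5)*(-2)) = 64 + 8*(7*(-2)) = 64 + 8*(-14) = 64 - 112 = -48)
r(h, K) = -48 + h (r(h, K) = h - 48 = -48 + h)
(r(15, -9) + (3*(-8))*(-3))² = ((-48 + 15) + (3*(-8))*(-3))² = (-33 - 24*(-3))² = (-33 + 72)² = 39² = 1521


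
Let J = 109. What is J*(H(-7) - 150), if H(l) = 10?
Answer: -15260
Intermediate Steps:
J*(H(-7) - 150) = 109*(10 - 150) = 109*(-140) = -15260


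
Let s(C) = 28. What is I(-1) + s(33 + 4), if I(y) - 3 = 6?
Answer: 37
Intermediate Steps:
I(y) = 9 (I(y) = 3 + 6 = 9)
I(-1) + s(33 + 4) = 9 + 28 = 37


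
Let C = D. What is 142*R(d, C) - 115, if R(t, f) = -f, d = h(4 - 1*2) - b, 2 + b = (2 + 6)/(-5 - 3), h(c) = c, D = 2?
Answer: -399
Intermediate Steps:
C = 2
b = -3 (b = -2 + (2 + 6)/(-5 - 3) = -2 + 8/(-8) = -2 + 8*(-⅛) = -2 - 1 = -3)
d = 5 (d = (4 - 1*2) - 1*(-3) = (4 - 2) + 3 = 2 + 3 = 5)
142*R(d, C) - 115 = 142*(-1*2) - 115 = 142*(-2) - 115 = -284 - 115 = -399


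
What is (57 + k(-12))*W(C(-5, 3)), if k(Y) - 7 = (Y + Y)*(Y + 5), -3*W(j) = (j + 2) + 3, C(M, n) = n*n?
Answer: -3248/3 ≈ -1082.7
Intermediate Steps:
C(M, n) = n**2
W(j) = -5/3 - j/3 (W(j) = -((j + 2) + 3)/3 = -((2 + j) + 3)/3 = -(5 + j)/3 = -5/3 - j/3)
k(Y) = 7 + 2*Y*(5 + Y) (k(Y) = 7 + (Y + Y)*(Y + 5) = 7 + (2*Y)*(5 + Y) = 7 + 2*Y*(5 + Y))
(57 + k(-12))*W(C(-5, 3)) = (57 + (7 + 2*(-12)**2 + 10*(-12)))*(-5/3 - 1/3*3**2) = (57 + (7 + 2*144 - 120))*(-5/3 - 1/3*9) = (57 + (7 + 288 - 120))*(-5/3 - 3) = (57 + 175)*(-14/3) = 232*(-14/3) = -3248/3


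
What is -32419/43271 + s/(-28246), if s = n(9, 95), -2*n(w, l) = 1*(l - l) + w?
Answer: -1831024709/2444465332 ≈ -0.74905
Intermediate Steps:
n(w, l) = -w/2 (n(w, l) = -(1*(l - l) + w)/2 = -(1*0 + w)/2 = -(0 + w)/2 = -w/2)
s = -9/2 (s = -1/2*9 = -9/2 ≈ -4.5000)
-32419/43271 + s/(-28246) = -32419/43271 - 9/2/(-28246) = -32419*1/43271 - 9/2*(-1/28246) = -32419/43271 + 9/56492 = -1831024709/2444465332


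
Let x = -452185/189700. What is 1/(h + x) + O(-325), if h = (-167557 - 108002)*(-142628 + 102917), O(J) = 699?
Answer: 290201682367709417/415166927564623 ≈ 699.00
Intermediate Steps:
x = -90437/37940 (x = -452185*1/189700 = -90437/37940 ≈ -2.3837)
h = 10942723449 (h = -275559*(-39711) = 10942723449)
1/(h + x) + O(-325) = 1/(10942723449 - 90437/37940) + 699 = 1/(415166927564623/37940) + 699 = 37940/415166927564623 + 699 = 290201682367709417/415166927564623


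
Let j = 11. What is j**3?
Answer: 1331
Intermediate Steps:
j**3 = 11**3 = 1331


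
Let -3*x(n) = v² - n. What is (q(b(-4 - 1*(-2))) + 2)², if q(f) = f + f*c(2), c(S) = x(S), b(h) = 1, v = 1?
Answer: 100/9 ≈ 11.111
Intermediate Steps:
x(n) = -⅓ + n/3 (x(n) = -(1² - n)/3 = -(1 - n)/3 = -⅓ + n/3)
c(S) = -⅓ + S/3
q(f) = 4*f/3 (q(f) = f + f*(-⅓ + (⅓)*2) = f + f*(-⅓ + ⅔) = f + f*(⅓) = f + f/3 = 4*f/3)
(q(b(-4 - 1*(-2))) + 2)² = ((4/3)*1 + 2)² = (4/3 + 2)² = (10/3)² = 100/9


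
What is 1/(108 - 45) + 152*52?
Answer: 497953/63 ≈ 7904.0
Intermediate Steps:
1/(108 - 45) + 152*52 = 1/63 + 7904 = 497953/63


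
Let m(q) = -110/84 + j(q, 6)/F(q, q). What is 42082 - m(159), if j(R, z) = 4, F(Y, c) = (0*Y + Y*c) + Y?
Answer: 624516311/14840 ≈ 42083.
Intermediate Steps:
F(Y, c) = Y + Y*c (F(Y, c) = (0 + Y*c) + Y = Y*c + Y = Y + Y*c)
m(q) = -55/42 + 4/(q*(1 + q)) (m(q) = -110/84 + 4/((q*(1 + q))) = -110*1/84 + 4*(1/(q*(1 + q))) = -55/42 + 4/(q*(1 + q)))
42082 - m(159) = 42082 - (168 - 55*159*(1 + 159))/(42*159*(1 + 159)) = 42082 - (168 - 55*159*160)/(42*159*160) = 42082 - (168 - 1399200)/(42*159*160) = 42082 - (-1399032)/(42*159*160) = 42082 - 1*(-19431/14840) = 42082 + 19431/14840 = 624516311/14840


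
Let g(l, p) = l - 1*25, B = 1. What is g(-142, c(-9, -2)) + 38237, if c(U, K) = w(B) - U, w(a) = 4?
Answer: 38070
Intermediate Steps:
c(U, K) = 4 - U
g(l, p) = -25 + l (g(l, p) = l - 25 = -25 + l)
g(-142, c(-9, -2)) + 38237 = (-25 - 142) + 38237 = -167 + 38237 = 38070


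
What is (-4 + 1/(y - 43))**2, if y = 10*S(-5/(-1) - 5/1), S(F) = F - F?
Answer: 29929/1849 ≈ 16.187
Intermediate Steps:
S(F) = 0
y = 0 (y = 10*0 = 0)
(-4 + 1/(y - 43))**2 = (-4 + 1/(0 - 43))**2 = (-4 + 1/(-43))**2 = (-4 - 1/43)**2 = (-173/43)**2 = 29929/1849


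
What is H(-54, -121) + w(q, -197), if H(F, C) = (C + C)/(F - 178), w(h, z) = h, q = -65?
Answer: -7419/116 ≈ -63.957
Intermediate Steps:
H(F, C) = 2*C/(-178 + F) (H(F, C) = (2*C)/(-178 + F) = 2*C/(-178 + F))
H(-54, -121) + w(q, -197) = 2*(-121)/(-178 - 54) - 65 = 2*(-121)/(-232) - 65 = 2*(-121)*(-1/232) - 65 = 121/116 - 65 = -7419/116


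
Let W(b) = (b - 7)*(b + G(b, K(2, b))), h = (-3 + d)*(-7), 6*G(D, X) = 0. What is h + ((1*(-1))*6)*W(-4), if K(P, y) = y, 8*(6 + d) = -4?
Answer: -395/2 ≈ -197.50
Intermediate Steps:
d = -13/2 (d = -6 + (⅛)*(-4) = -6 - ½ = -13/2 ≈ -6.5000)
G(D, X) = 0 (G(D, X) = (⅙)*0 = 0)
h = 133/2 (h = (-3 - 13/2)*(-7) = -19/2*(-7) = 133/2 ≈ 66.500)
W(b) = b*(-7 + b) (W(b) = (b - 7)*(b + 0) = (-7 + b)*b = b*(-7 + b))
h + ((1*(-1))*6)*W(-4) = 133/2 + ((1*(-1))*6)*(-4*(-7 - 4)) = 133/2 + (-1*6)*(-4*(-11)) = 133/2 - 6*44 = 133/2 - 264 = -395/2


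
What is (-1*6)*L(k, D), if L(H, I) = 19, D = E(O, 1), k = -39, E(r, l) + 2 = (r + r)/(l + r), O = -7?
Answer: -114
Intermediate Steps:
E(r, l) = -2 + 2*r/(l + r) (E(r, l) = -2 + (r + r)/(l + r) = -2 + (2*r)/(l + r) = -2 + 2*r/(l + r))
D = ⅓ (D = -2*1/(1 - 7) = -2*1/(-6) = -2*1*(-⅙) = ⅓ ≈ 0.33333)
(-1*6)*L(k, D) = -1*6*19 = -6*19 = -114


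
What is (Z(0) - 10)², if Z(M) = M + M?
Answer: 100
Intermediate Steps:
Z(M) = 2*M
(Z(0) - 10)² = (2*0 - 10)² = (0 - 10)² = (-10)² = 100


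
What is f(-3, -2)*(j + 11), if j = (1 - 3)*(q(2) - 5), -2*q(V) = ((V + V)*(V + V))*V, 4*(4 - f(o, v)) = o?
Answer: 1007/4 ≈ 251.75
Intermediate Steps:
f(o, v) = 4 - o/4
q(V) = -2*V³ (q(V) = -(V + V)*(V + V)*V/2 = -(2*V)*(2*V)*V/2 = -4*V²*V/2 = -2*V³)
j = 42 (j = (1 - 3)*(-2*2³ - 5) = -2*(-2*8 - 5) = -2*(-16 - 5) = -2*(-21) = 42)
f(-3, -2)*(j + 11) = (4 - ¼*(-3))*(42 + 11) = (4 + ¾)*53 = (19/4)*53 = 1007/4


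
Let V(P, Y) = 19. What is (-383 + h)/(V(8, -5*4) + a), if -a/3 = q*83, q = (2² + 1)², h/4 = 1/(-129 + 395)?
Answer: 50937/825398 ≈ 0.061712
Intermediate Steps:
h = 2/133 (h = 4/(-129 + 395) = 4/266 = 4*(1/266) = 2/133 ≈ 0.015038)
q = 25 (q = (4 + 1)² = 5² = 25)
a = -6225 (a = -75*83 = -3*2075 = -6225)
(-383 + h)/(V(8, -5*4) + a) = (-383 + 2/133)/(19 - 6225) = -50937/133/(-6206) = -50937/133*(-1/6206) = 50937/825398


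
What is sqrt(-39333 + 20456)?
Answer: I*sqrt(18877) ≈ 137.39*I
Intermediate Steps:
sqrt(-39333 + 20456) = sqrt(-18877) = I*sqrt(18877)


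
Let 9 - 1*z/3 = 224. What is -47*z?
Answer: 30315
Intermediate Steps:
z = -645 (z = 27 - 3*224 = 27 - 672 = -645)
-47*z = -47*(-645) = 30315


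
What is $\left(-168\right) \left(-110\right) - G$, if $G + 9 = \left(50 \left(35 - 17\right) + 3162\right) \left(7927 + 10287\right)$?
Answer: $-73966779$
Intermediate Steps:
$G = 73985259$ ($G = -9 + \left(50 \left(35 - 17\right) + 3162\right) \left(7927 + 10287\right) = -9 + \left(50 \cdot 18 + 3162\right) 18214 = -9 + \left(900 + 3162\right) 18214 = -9 + 4062 \cdot 18214 = -9 + 73985268 = 73985259$)
$\left(-168\right) \left(-110\right) - G = \left(-168\right) \left(-110\right) - 73985259 = 18480 - 73985259 = -73966779$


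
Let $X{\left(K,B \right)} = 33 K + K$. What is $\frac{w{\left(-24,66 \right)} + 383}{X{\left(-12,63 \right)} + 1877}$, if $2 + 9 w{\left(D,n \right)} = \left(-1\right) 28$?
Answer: $\frac{1139}{4407} \approx 0.25845$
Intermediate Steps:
$w{\left(D,n \right)} = - \frac{10}{3}$ ($w{\left(D,n \right)} = - \frac{2}{9} + \frac{\left(-1\right) 28}{9} = - \frac{2}{9} + \frac{1}{9} \left(-28\right) = - \frac{2}{9} - \frac{28}{9} = - \frac{10}{3}$)
$X{\left(K,B \right)} = 34 K$
$\frac{w{\left(-24,66 \right)} + 383}{X{\left(-12,63 \right)} + 1877} = \frac{- \frac{10}{3} + 383}{34 \left(-12\right) + 1877} = \frac{1139}{3 \left(-408 + 1877\right)} = \frac{1139}{3 \cdot 1469} = \frac{1139}{3} \cdot \frac{1}{1469} = \frac{1139}{4407}$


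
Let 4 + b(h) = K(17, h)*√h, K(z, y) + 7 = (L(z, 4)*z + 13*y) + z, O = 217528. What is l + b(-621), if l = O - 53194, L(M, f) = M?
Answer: 164330 - 23322*I*√69 ≈ 1.6433e+5 - 1.9373e+5*I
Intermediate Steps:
K(z, y) = -7 + z + z² + 13*y (K(z, y) = -7 + ((z*z + 13*y) + z) = -7 + ((z² + 13*y) + z) = -7 + (z + z² + 13*y) = -7 + z + z² + 13*y)
l = 164334 (l = 217528 - 53194 = 164334)
b(h) = -4 + √h*(299 + 13*h) (b(h) = -4 + (-7 + 17 + 17² + 13*h)*√h = -4 + (-7 + 17 + 289 + 13*h)*√h = -4 + (299 + 13*h)*√h = -4 + √h*(299 + 13*h))
l + b(-621) = 164334 + (-4 + 13*√(-621)*(23 - 621)) = 164334 + (-4 + 13*(3*I*√69)*(-598)) = 164334 + (-4 - 23322*I*√69) = 164330 - 23322*I*√69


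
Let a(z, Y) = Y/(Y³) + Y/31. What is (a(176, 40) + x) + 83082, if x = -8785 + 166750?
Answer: 11955995231/49600 ≈ 2.4105e+5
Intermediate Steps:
a(z, Y) = Y⁻² + Y/31 (a(z, Y) = Y/Y³ + Y*(1/31) = Y⁻² + Y/31)
x = 157965
(a(176, 40) + x) + 83082 = ((40⁻² + (1/31)*40) + 157965) + 83082 = ((1/1600 + 40/31) + 157965) + 83082 = (64031/49600 + 157965) + 83082 = 7835128031/49600 + 83082 = 11955995231/49600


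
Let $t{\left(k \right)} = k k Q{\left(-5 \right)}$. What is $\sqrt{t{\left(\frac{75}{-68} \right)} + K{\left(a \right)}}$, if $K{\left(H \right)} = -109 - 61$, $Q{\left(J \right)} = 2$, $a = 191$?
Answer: $\frac{i \sqrt{774830}}{68} \approx 12.945 i$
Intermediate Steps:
$t{\left(k \right)} = 2 k^{2}$ ($t{\left(k \right)} = k k 2 = k^{2} \cdot 2 = 2 k^{2}$)
$K{\left(H \right)} = -170$
$\sqrt{t{\left(\frac{75}{-68} \right)} + K{\left(a \right)}} = \sqrt{2 \left(\frac{75}{-68}\right)^{2} - 170} = \sqrt{2 \left(75 \left(- \frac{1}{68}\right)\right)^{2} - 170} = \sqrt{2 \left(- \frac{75}{68}\right)^{2} - 170} = \sqrt{2 \cdot \frac{5625}{4624} - 170} = \sqrt{\frac{5625}{2312} - 170} = \sqrt{- \frac{387415}{2312}} = \frac{i \sqrt{774830}}{68}$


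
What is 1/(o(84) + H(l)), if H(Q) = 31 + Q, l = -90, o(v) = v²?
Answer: 1/6997 ≈ 0.00014292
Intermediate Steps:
1/(o(84) + H(l)) = 1/(84² + (31 - 90)) = 1/(7056 - 59) = 1/6997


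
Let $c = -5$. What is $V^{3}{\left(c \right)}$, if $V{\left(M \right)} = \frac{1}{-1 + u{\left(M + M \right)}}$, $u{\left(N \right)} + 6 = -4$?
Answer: $- \frac{1}{1331} \approx -0.00075131$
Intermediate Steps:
$u{\left(N \right)} = -10$ ($u{\left(N \right)} = -6 - 4 = -10$)
$V{\left(M \right)} = - \frac{1}{11}$ ($V{\left(M \right)} = \frac{1}{-1 - 10} = \frac{1}{-11} = - \frac{1}{11}$)
$V^{3}{\left(c \right)} = \left(- \frac{1}{11}\right)^{3} = - \frac{1}{1331}$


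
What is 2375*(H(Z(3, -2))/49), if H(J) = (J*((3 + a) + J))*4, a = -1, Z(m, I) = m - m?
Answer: 0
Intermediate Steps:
Z(m, I) = 0
H(J) = 4*J*(2 + J) (H(J) = (J*((3 - 1) + J))*4 = (J*(2 + J))*4 = 4*J*(2 + J))
2375*(H(Z(3, -2))/49) = 2375*((4*0*(2 + 0))/49) = 2375*((4*0*2)*(1/49)) = 2375*(0*(1/49)) = 2375*0 = 0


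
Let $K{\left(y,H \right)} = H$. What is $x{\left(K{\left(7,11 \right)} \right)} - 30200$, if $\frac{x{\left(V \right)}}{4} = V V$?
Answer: $-29716$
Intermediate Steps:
$x{\left(V \right)} = 4 V^{2}$ ($x{\left(V \right)} = 4 V V = 4 V^{2}$)
$x{\left(K{\left(7,11 \right)} \right)} - 30200 = 4 \cdot 11^{2} - 30200 = 4 \cdot 121 - 30200 = 484 - 30200 = -29716$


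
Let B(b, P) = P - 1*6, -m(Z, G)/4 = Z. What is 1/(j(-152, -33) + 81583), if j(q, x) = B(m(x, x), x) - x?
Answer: 1/81577 ≈ 1.2258e-5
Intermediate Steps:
m(Z, G) = -4*Z
B(b, P) = -6 + P (B(b, P) = P - 6 = -6 + P)
j(q, x) = -6 (j(q, x) = (-6 + x) - x = -6)
1/(j(-152, -33) + 81583) = 1/(-6 + 81583) = 1/81577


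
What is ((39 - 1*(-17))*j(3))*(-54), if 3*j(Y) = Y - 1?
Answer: -2016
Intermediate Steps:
j(Y) = -⅓ + Y/3 (j(Y) = (Y - 1)/3 = (-1 + Y)/3 = -⅓ + Y/3)
((39 - 1*(-17))*j(3))*(-54) = ((39 - 1*(-17))*(-⅓ + (⅓)*3))*(-54) = ((39 + 17)*(-⅓ + 1))*(-54) = (56*(⅔))*(-54) = (112/3)*(-54) = -2016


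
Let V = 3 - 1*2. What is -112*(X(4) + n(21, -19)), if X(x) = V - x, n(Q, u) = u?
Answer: 2464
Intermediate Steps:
V = 1 (V = 3 - 2 = 1)
X(x) = 1 - x
-112*(X(4) + n(21, -19)) = -112*((1 - 1*4) - 19) = -112*((1 - 4) - 19) = -112*(-3 - 19) = -112*(-22) = 2464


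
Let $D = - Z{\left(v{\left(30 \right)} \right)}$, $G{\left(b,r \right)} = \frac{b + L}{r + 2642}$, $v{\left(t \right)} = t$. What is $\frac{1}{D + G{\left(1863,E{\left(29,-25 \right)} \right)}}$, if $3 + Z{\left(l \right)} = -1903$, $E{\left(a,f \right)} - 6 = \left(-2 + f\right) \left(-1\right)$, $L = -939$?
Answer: $\frac{2675}{5099474} \approx 0.00052456$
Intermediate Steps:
$E{\left(a,f \right)} = 8 - f$ ($E{\left(a,f \right)} = 6 + \left(-2 + f\right) \left(-1\right) = 6 - \left(-2 + f\right) = 8 - f$)
$Z{\left(l \right)} = -1906$ ($Z{\left(l \right)} = -3 - 1903 = -1906$)
$G{\left(b,r \right)} = \frac{-939 + b}{2642 + r}$ ($G{\left(b,r \right)} = \frac{b - 939}{r + 2642} = \frac{-939 + b}{2642 + r}$)
$D = 1906$ ($D = \left(-1\right) \left(-1906\right) = 1906$)
$\frac{1}{D + G{\left(1863,E{\left(29,-25 \right)} \right)}} = \frac{1}{1906 + \frac{-939 + 1863}{2642 + \left(8 - -25\right)}} = \frac{1}{1906 + \frac{1}{2642 + \left(8 + 25\right)} 924} = \frac{1}{1906 + \frac{1}{2642 + 33} \cdot 924} = \frac{1}{1906 + \frac{1}{2675} \cdot 924} = \frac{1}{1906 + \frac{924}{2675}} = \frac{1}{\frac{5099474}{2675}} = \frac{2675}{5099474}$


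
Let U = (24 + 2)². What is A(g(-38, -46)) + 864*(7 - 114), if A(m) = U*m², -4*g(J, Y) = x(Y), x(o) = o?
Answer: -3047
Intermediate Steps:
U = 676 (U = 26² = 676)
g(J, Y) = -Y/4
A(m) = 676*m²
A(g(-38, -46)) + 864*(7 - 114) = 676*(-¼*(-46))² + 864*(7 - 114) = 676*(23/2)² + 864*(-107) = 676*(529/4) - 92448 = 89401 - 92448 = -3047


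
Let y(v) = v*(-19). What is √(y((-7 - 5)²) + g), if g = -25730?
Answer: I*√28466 ≈ 168.72*I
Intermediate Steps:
y(v) = -19*v
√(y((-7 - 5)²) + g) = √(-19*(-7 - 5)² - 25730) = √(-19*(-12)² - 25730) = √(-19*144 - 25730) = √(-2736 - 25730) = √(-28466) = I*√28466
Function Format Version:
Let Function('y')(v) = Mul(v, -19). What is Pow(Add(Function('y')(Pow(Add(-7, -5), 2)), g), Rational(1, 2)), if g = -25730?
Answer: Mul(I, Pow(28466, Rational(1, 2))) ≈ Mul(168.72, I)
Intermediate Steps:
Function('y')(v) = Mul(-19, v)
Pow(Add(Function('y')(Pow(Add(-7, -5), 2)), g), Rational(1, 2)) = Pow(Add(Mul(-19, Pow(Add(-7, -5), 2)), -25730), Rational(1, 2)) = Pow(Add(Mul(-19, Pow(-12, 2)), -25730), Rational(1, 2)) = Pow(Add(Mul(-19, 144), -25730), Rational(1, 2)) = Pow(Add(-2736, -25730), Rational(1, 2)) = Pow(-28466, Rational(1, 2)) = Mul(I, Pow(28466, Rational(1, 2)))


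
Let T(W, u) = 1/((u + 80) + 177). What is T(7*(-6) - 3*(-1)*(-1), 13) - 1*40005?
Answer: -10801349/270 ≈ -40005.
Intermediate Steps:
T(W, u) = 1/(257 + u) (T(W, u) = 1/((80 + u) + 177) = 1/(257 + u))
T(7*(-6) - 3*(-1)*(-1), 13) - 1*40005 = 1/(257 + 13) - 1*40005 = 1/270 - 40005 = -10801349/270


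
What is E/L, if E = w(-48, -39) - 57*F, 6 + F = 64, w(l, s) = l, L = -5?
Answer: 3354/5 ≈ 670.80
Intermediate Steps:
F = 58 (F = -6 + 64 = 58)
E = -3354 (E = -48 - 57*58 = -48 - 3306 = -3354)
E/L = -3354/(-5) = -3354*(-1/5) = 3354/5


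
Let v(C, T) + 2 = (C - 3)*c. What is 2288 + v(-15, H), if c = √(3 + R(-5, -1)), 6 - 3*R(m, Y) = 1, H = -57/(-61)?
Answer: 2286 - 6*√42 ≈ 2247.1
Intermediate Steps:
H = 57/61 (H = -57*(-1/61) = 57/61 ≈ 0.93443)
R(m, Y) = 5/3 (R(m, Y) = 2 - ⅓*1 = 2 - ⅓ = 5/3)
c = √42/3 (c = √(3 + 5/3) = √(14/3) = √42/3 ≈ 2.1602)
v(C, T) = -2 + √42*(-3 + C)/3 (v(C, T) = -2 + (C - 3)*(√42/3) = -2 + (-3 + C)*(√42/3) = -2 + √42*(-3 + C)/3)
2288 + v(-15, H) = 2288 + (-2 - √42 + (⅓)*(-15)*√42) = 2288 + (-2 - √42 - 5*√42) = 2288 + (-2 - 6*√42) = 2286 - 6*√42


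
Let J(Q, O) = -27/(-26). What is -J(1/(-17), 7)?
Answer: -27/26 ≈ -1.0385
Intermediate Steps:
J(Q, O) = 27/26 (J(Q, O) = -27*(-1/26) = 27/26)
-J(1/(-17), 7) = -1*27/26 = -27/26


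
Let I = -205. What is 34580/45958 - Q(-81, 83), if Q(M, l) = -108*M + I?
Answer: -196292307/22979 ≈ -8542.3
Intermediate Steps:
Q(M, l) = -205 - 108*M (Q(M, l) = -108*M - 205 = -205 - 108*M)
34580/45958 - Q(-81, 83) = 34580/45958 - (-205 - 108*(-81)) = 34580*(1/45958) - (-205 + 8748) = 17290/22979 - 1*8543 = 17290/22979 - 8543 = -196292307/22979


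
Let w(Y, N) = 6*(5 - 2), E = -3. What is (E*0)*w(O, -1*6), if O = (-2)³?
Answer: 0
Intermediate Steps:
O = -8
w(Y, N) = 18 (w(Y, N) = 6*3 = 18)
(E*0)*w(O, -1*6) = -3*0*18 = 0*18 = 0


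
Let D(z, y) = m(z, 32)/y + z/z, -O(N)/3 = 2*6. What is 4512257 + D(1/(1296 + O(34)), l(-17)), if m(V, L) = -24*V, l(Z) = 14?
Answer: 3316509629/735 ≈ 4.5123e+6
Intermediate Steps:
O(N) = -36 (O(N) = -6*6 = -3*12 = -36)
D(z, y) = 1 - 24*z/y (D(z, y) = (-24*z)/y + z/z = -24*z/y + 1 = 1 - 24*z/y)
4512257 + D(1/(1296 + O(34)), l(-17)) = 4512257 + (14 - 24/(1296 - 36))/14 = 4512257 + (14 - 24/1260)/14 = 4512257 + (14 - 24*1/1260)/14 = 4512257 + (14 - 2/105)/14 = 4512257 + (1/14)*(1468/105) = 4512257 + 734/735 = 3316509629/735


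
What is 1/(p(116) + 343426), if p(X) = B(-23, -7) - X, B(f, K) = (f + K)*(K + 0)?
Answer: 1/343520 ≈ 2.9110e-6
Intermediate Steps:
B(f, K) = K*(K + f) (B(f, K) = (K + f)*K = K*(K + f))
p(X) = 210 - X (p(X) = -7*(-7 - 23) - X = -7*(-30) - X = 210 - X)
1/(p(116) + 343426) = 1/((210 - 1*116) + 343426) = 1/((210 - 116) + 343426) = 1/(94 + 343426) = 1/343520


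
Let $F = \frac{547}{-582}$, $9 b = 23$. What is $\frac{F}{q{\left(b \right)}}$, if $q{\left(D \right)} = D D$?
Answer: $- \frac{14769}{102626} \approx -0.14391$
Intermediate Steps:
$b = \frac{23}{9}$ ($b = \frac{1}{9} \cdot 23 = \frac{23}{9} \approx 2.5556$)
$q{\left(D \right)} = D^{2}$
$F = - \frac{547}{582}$ ($F = 547 \left(- \frac{1}{582}\right) = - \frac{547}{582} \approx -0.93986$)
$\frac{F}{q{\left(b \right)}} = - \frac{547}{582 \left(\frac{23}{9}\right)^{2}} = - \frac{547}{582 \cdot \frac{529}{81}} = \left(- \frac{547}{582}\right) \frac{81}{529} = - \frac{14769}{102626}$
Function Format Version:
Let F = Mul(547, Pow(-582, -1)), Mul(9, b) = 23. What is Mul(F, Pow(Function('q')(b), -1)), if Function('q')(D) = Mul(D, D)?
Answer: Rational(-14769, 102626) ≈ -0.14391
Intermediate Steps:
b = Rational(23, 9) (b = Mul(Rational(1, 9), 23) = Rational(23, 9) ≈ 2.5556)
Function('q')(D) = Pow(D, 2)
F = Rational(-547, 582) (F = Mul(547, Rational(-1, 582)) = Rational(-547, 582) ≈ -0.93986)
Mul(F, Pow(Function('q')(b), -1)) = Mul(Rational(-547, 582), Pow(Pow(Rational(23, 9), 2), -1)) = Mul(Rational(-547, 582), Pow(Rational(529, 81), -1)) = Mul(Rational(-547, 582), Rational(81, 529)) = Rational(-14769, 102626)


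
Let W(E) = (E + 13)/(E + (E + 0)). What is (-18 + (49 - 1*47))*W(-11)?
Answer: 16/11 ≈ 1.4545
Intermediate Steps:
W(E) = (13 + E)/(2*E) (W(E) = (13 + E)/(E + E) = (13 + E)/((2*E)) = (13 + E)*(1/(2*E)) = (13 + E)/(2*E))
(-18 + (49 - 1*47))*W(-11) = (-18 + (49 - 1*47))*((½)*(13 - 11)/(-11)) = (-18 + (49 - 47))*((½)*(-1/11)*2) = (-18 + 2)*(-1/11) = -16*(-1/11) = 16/11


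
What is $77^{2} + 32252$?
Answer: $38181$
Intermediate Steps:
$77^{2} + 32252 = 5929 + 32252 = 38181$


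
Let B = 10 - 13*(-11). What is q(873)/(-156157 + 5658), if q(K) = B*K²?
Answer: -116605737/150499 ≈ -774.79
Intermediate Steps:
B = 153 (B = 10 + 143 = 153)
q(K) = 153*K²
q(873)/(-156157 + 5658) = (153*873²)/(-156157 + 5658) = (153*762129)/(-150499) = 116605737*(-1/150499) = -116605737/150499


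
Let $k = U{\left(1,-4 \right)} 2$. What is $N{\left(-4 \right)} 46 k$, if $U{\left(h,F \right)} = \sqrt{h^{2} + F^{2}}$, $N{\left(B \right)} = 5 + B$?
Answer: $92 \sqrt{17} \approx 379.33$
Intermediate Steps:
$U{\left(h,F \right)} = \sqrt{F^{2} + h^{2}}$
$k = 2 \sqrt{17}$ ($k = \sqrt{\left(-4\right)^{2} + 1^{2}} \cdot 2 = \sqrt{16 + 1} \cdot 2 = \sqrt{17} \cdot 2 = 2 \sqrt{17} \approx 8.2462$)
$N{\left(-4 \right)} 46 k = \left(5 - 4\right) 46 \cdot 2 \sqrt{17} = 1 \cdot 46 \cdot 2 \sqrt{17} = 46 \cdot 2 \sqrt{17} = 92 \sqrt{17}$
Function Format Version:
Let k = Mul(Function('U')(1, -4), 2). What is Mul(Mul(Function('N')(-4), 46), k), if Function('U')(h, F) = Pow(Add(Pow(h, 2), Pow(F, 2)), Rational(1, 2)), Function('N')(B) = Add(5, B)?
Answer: Mul(92, Pow(17, Rational(1, 2))) ≈ 379.33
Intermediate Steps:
Function('U')(h, F) = Pow(Add(Pow(F, 2), Pow(h, 2)), Rational(1, 2))
k = Mul(2, Pow(17, Rational(1, 2))) (k = Mul(Pow(Add(Pow(-4, 2), Pow(1, 2)), Rational(1, 2)), 2) = Mul(Pow(Add(16, 1), Rational(1, 2)), 2) = Mul(Pow(17, Rational(1, 2)), 2) = Mul(2, Pow(17, Rational(1, 2))) ≈ 8.2462)
Mul(Mul(Function('N')(-4), 46), k) = Mul(Mul(Add(5, -4), 46), Mul(2, Pow(17, Rational(1, 2)))) = Mul(Mul(1, 46), Mul(2, Pow(17, Rational(1, 2)))) = Mul(46, Mul(2, Pow(17, Rational(1, 2)))) = Mul(92, Pow(17, Rational(1, 2)))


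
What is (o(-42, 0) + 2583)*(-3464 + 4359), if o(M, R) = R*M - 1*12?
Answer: 2301045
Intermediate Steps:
o(M, R) = -12 + M*R (o(M, R) = M*R - 12 = -12 + M*R)
(o(-42, 0) + 2583)*(-3464 + 4359) = ((-12 - 42*0) + 2583)*(-3464 + 4359) = ((-12 + 0) + 2583)*895 = (-12 + 2583)*895 = 2571*895 = 2301045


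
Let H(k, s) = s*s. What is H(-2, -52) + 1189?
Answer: 3893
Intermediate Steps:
H(k, s) = s²
H(-2, -52) + 1189 = (-52)² + 1189 = 2704 + 1189 = 3893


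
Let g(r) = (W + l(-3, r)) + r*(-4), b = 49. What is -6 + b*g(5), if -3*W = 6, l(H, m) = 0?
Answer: -1084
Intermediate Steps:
W = -2 (W = -⅓*6 = -2)
g(r) = -2 - 4*r (g(r) = (-2 + 0) + r*(-4) = -2 - 4*r)
-6 + b*g(5) = -6 + 49*(-2 - 4*5) = -6 + 49*(-2 - 20) = -6 + 49*(-22) = -6 - 1078 = -1084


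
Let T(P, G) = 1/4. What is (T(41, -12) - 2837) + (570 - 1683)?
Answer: -15799/4 ≈ -3949.8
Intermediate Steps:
T(P, G) = ¼
(T(41, -12) - 2837) + (570 - 1683) = (¼ - 2837) + (570 - 1683) = -11347/4 - 1113 = -15799/4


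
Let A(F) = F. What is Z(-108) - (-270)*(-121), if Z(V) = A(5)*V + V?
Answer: -33318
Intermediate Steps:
Z(V) = 6*V (Z(V) = 5*V + V = 6*V)
Z(-108) - (-270)*(-121) = 6*(-108) - (-270)*(-121) = -648 - 1*32670 = -648 - 32670 = -33318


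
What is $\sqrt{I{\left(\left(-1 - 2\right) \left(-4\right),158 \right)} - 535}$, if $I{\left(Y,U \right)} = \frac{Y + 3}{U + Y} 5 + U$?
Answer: $\frac{i \sqrt{435302}}{34} \approx 19.405 i$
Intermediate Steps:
$I{\left(Y,U \right)} = U + \frac{5 \left(3 + Y\right)}{U + Y}$ ($I{\left(Y,U \right)} = \frac{3 + Y}{U + Y} 5 + U = \frac{5 \left(3 + Y\right)}{U + Y} + U = U + \frac{5 \left(3 + Y\right)}{U + Y}$)
$\sqrt{I{\left(\left(-1 - 2\right) \left(-4\right),158 \right)} - 535} = \sqrt{\frac{15 + 158^{2} + 5 \left(-1 - 2\right) \left(-4\right) + 158 \left(-1 - 2\right) \left(-4\right)}{158 + \left(-1 - 2\right) \left(-4\right)} - 535} = \sqrt{\frac{15 + 24964 + 5 \left(\left(-3\right) \left(-4\right)\right) + 158 \left(\left(-3\right) \left(-4\right)\right)}{158 - -12} - 535} = \sqrt{\frac{15 + 24964 + 5 \cdot 12 + 158 \cdot 12}{158 + 12} - 535} = \sqrt{\frac{15 + 24964 + 60 + 1896}{170} - 535} = \sqrt{\frac{1}{170} \cdot 26935 - 535} = \sqrt{\frac{5387}{34} - 535} = \sqrt{- \frac{12803}{34}} = \frac{i \sqrt{435302}}{34}$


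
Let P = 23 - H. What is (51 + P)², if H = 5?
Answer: 4761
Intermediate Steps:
P = 18 (P = 23 - 1*5 = 23 - 5 = 18)
(51 + P)² = (51 + 18)² = 69² = 4761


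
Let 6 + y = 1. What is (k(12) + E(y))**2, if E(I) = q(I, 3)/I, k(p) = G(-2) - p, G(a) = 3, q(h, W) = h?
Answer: 64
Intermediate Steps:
y = -5 (y = -6 + 1 = -5)
k(p) = 3 - p
E(I) = 1 (E(I) = I/I = 1)
(k(12) + E(y))**2 = ((3 - 1*12) + 1)**2 = ((3 - 12) + 1)**2 = (-9 + 1)**2 = (-8)**2 = 64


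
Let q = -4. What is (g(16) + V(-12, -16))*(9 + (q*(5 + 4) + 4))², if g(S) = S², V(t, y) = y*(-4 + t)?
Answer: 270848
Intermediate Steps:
(g(16) + V(-12, -16))*(9 + (q*(5 + 4) + 4))² = (16² - 16*(-4 - 12))*(9 + (-4*(5 + 4) + 4))² = (256 - 16*(-16))*(9 + (-4*9 + 4))² = (256 + 256)*(9 + (-36 + 4))² = 512*(9 - 32)² = 512*(-23)² = 512*529 = 270848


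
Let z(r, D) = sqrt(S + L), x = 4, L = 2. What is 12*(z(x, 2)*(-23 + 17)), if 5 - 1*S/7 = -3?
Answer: -72*sqrt(58) ≈ -548.34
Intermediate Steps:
S = 56 (S = 35 - 7*(-3) = 35 + 21 = 56)
z(r, D) = sqrt(58) (z(r, D) = sqrt(56 + 2) = sqrt(58))
12*(z(x, 2)*(-23 + 17)) = 12*(sqrt(58)*(-23 + 17)) = 12*(sqrt(58)*(-6)) = 12*(-6*sqrt(58)) = -72*sqrt(58)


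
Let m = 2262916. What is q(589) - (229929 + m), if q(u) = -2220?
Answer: -2495065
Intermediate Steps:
q(589) - (229929 + m) = -2220 - (229929 + 2262916) = -2220 - 1*2492845 = -2220 - 2492845 = -2495065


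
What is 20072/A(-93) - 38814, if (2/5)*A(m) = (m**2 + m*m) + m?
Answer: -3338934206/86025 ≈ -38814.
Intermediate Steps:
A(m) = 5*m**2 + 5*m/2 (A(m) = 5*((m**2 + m*m) + m)/2 = 5*((m**2 + m**2) + m)/2 = 5*(2*m**2 + m)/2 = 5*(m + 2*m**2)/2 = 5*m**2 + 5*m/2)
20072/A(-93) - 38814 = 20072/(((5/2)*(-93)*(1 + 2*(-93)))) - 38814 = 20072/(((5/2)*(-93)*(1 - 186))) - 38814 = 20072/(((5/2)*(-93)*(-185))) - 38814 = 20072/(86025/2) - 38814 = 20072*(2/86025) - 38814 = 40144/86025 - 38814 = -3338934206/86025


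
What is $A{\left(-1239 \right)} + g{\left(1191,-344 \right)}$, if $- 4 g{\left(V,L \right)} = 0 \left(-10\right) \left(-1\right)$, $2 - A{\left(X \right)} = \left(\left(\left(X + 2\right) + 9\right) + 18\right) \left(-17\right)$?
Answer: $-20568$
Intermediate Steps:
$A{\left(X \right)} = 495 + 17 X$ ($A{\left(X \right)} = 2 - \left(\left(\left(X + 2\right) + 9\right) + 18\right) \left(-17\right) = 2 - \left(\left(\left(2 + X\right) + 9\right) + 18\right) \left(-17\right) = 2 - \left(\left(11 + X\right) + 18\right) \left(-17\right) = 2 - \left(29 + X\right) \left(-17\right) = 2 - \left(-493 - 17 X\right) = 2 + \left(493 + 17 X\right) = 495 + 17 X$)
$g{\left(V,L \right)} = 0$ ($g{\left(V,L \right)} = - \frac{0 \left(-10\right) \left(-1\right)}{4} = - \frac{0 \left(-1\right)}{4} = \left(- \frac{1}{4}\right) 0 = 0$)
$A{\left(-1239 \right)} + g{\left(1191,-344 \right)} = \left(495 + 17 \left(-1239\right)\right) + 0 = \left(495 - 21063\right) + 0 = -20568 + 0 = -20568$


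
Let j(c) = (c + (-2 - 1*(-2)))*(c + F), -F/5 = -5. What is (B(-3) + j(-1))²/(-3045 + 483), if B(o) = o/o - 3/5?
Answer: -6962/32025 ≈ -0.21739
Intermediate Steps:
F = 25 (F = -5*(-5) = 25)
j(c) = c*(25 + c) (j(c) = (c + (-2 - 1*(-2)))*(c + 25) = (c + (-2 + 2))*(25 + c) = (c + 0)*(25 + c) = c*(25 + c))
B(o) = ⅖ (B(o) = 1 - 3*⅕ = 1 - ⅗ = ⅖)
(B(-3) + j(-1))²/(-3045 + 483) = (⅖ - (25 - 1))²/(-3045 + 483) = (⅖ - 1*24)²/(-2562) = (⅖ - 24)²*(-1/2562) = (-118/5)²*(-1/2562) = (13924/25)*(-1/2562) = -6962/32025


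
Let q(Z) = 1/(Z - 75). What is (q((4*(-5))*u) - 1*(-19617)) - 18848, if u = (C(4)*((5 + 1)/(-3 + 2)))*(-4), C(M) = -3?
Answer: 1049686/1365 ≈ 769.00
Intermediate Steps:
u = -72 (u = -3*(5 + 1)/(-3 + 2)*(-4) = -18/(-1)*(-4) = -18*(-1)*(-4) = -3*(-6)*(-4) = 18*(-4) = -72)
q(Z) = 1/(-75 + Z)
(q((4*(-5))*u) - 1*(-19617)) - 18848 = (1/(-75 + (4*(-5))*(-72)) - 1*(-19617)) - 18848 = (1/(-75 - 20*(-72)) + 19617) - 18848 = (1/(-75 + 1440) + 19617) - 18848 = (1/1365 + 19617) - 18848 = 26777206/1365 - 18848 = 1049686/1365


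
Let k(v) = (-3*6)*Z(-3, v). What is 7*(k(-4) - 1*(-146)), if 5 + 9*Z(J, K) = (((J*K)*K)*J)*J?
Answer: 7140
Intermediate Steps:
Z(J, K) = -5/9 + J**3*K**2/9 (Z(J, K) = -5/9 + ((((J*K)*K)*J)*J)/9 = -5/9 + (((J*K**2)*J)*J)/9 = -5/9 + ((J**2*K**2)*J)/9 = -5/9 + (J**3*K**2)/9 = -5/9 + J**3*K**2/9)
k(v) = 10 + 54*v**2 (k(v) = (-3*6)*(-5/9 + (1/9)*(-3)**3*v**2) = -18*(-5/9 + (1/9)*(-27)*v**2) = -18*(-5/9 - 3*v**2) = 10 + 54*v**2)
7*(k(-4) - 1*(-146)) = 7*((10 + 54*(-4)**2) - 1*(-146)) = 7*((10 + 54*16) + 146) = 7*((10 + 864) + 146) = 7*(874 + 146) = 7*1020 = 7140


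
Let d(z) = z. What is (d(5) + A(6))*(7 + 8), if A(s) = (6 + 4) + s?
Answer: 315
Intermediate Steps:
A(s) = 10 + s
(d(5) + A(6))*(7 + 8) = (5 + (10 + 6))*(7 + 8) = (5 + 16)*15 = 21*15 = 315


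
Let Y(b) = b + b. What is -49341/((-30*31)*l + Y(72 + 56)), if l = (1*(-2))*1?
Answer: -49341/2116 ≈ -23.318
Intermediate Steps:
l = -2 (l = -2*1 = -2)
Y(b) = 2*b
-49341/((-30*31)*l + Y(72 + 56)) = -49341/(-30*31*(-2) + 2*(72 + 56)) = -49341/(-930*(-2) + 2*128) = -49341/(1860 + 256) = -49341/2116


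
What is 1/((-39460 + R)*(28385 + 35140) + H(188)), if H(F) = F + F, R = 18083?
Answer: -1/1357973549 ≈ -7.3639e-10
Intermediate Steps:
H(F) = 2*F
1/((-39460 + R)*(28385 + 35140) + H(188)) = 1/((-39460 + 18083)*(28385 + 35140) + 2*188) = 1/(-21377*63525 + 376) = 1/(-1357973925 + 376) = 1/(-1357973549) = -1/1357973549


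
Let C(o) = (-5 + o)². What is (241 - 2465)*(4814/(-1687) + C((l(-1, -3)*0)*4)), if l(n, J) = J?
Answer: -83090864/1687 ≈ -49254.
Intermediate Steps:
(241 - 2465)*(4814/(-1687) + C((l(-1, -3)*0)*4)) = (241 - 2465)*(4814/(-1687) + (-5 - 3*0*4)²) = -2224*(4814*(-1/1687) + (-5 + 0*4)²) = -2224*(-4814/1687 + (-5 + 0)²) = -2224*(-4814/1687 + (-5)²) = -2224*(-4814/1687 + 25) = -2224*37361/1687 = -83090864/1687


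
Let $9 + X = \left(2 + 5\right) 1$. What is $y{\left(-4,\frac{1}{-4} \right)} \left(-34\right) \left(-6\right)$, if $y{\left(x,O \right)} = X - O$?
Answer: $-357$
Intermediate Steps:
$X = -2$ ($X = -9 + \left(2 + 5\right) 1 = -9 + 7 \cdot 1 = -9 + 7 = -2$)
$y{\left(x,O \right)} = -2 - O$
$y{\left(-4,\frac{1}{-4} \right)} \left(-34\right) \left(-6\right) = \left(-2 - \frac{1}{-4}\right) \left(-34\right) \left(-6\right) = \left(-2 - - \frac{1}{4}\right) \left(-34\right) \left(-6\right) = \left(-2 + \frac{1}{4}\right) \left(-34\right) \left(-6\right) = \left(- \frac{7}{4}\right) \left(-34\right) \left(-6\right) = \frac{119}{2} \left(-6\right) = -357$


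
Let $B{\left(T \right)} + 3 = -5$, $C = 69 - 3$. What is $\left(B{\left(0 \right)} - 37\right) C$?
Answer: $-2970$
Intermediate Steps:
$C = 66$
$B{\left(T \right)} = -8$ ($B{\left(T \right)} = -3 - 5 = -8$)
$\left(B{\left(0 \right)} - 37\right) C = \left(-8 - 37\right) 66 = \left(-45\right) 66 = -2970$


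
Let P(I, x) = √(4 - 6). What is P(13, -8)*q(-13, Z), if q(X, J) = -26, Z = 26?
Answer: -26*I*√2 ≈ -36.77*I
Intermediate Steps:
P(I, x) = I*√2 (P(I, x) = √(-2) = I*√2)
P(13, -8)*q(-13, Z) = (I*√2)*(-26) = -26*I*√2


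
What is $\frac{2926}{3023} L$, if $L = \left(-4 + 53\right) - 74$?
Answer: $- \frac{73150}{3023} \approx -24.198$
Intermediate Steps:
$L = -25$ ($L = 49 - 74 = -25$)
$\frac{2926}{3023} L = \frac{2926}{3023} \left(-25\right) = - \frac{73150}{3023}$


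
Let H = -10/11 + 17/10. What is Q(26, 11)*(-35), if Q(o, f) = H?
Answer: -609/22 ≈ -27.682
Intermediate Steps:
H = 87/110 (H = -10*1/11 + 17*(⅒) = -10/11 + 17/10 = 87/110 ≈ 0.79091)
Q(o, f) = 87/110
Q(26, 11)*(-35) = (87/110)*(-35) = -609/22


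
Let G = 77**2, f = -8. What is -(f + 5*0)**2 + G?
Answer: 5865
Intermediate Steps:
G = 5929
-(f + 5*0)**2 + G = -(-8 + 5*0)**2 + 5929 = -(-8 + 0)**2 + 5929 = -1*(-8)**2 + 5929 = -1*64 + 5929 = -64 + 5929 = 5865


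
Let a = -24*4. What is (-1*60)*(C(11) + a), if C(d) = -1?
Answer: 5820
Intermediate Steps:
a = -96
(-1*60)*(C(11) + a) = (-1*60)*(-1 - 96) = -60*(-97) = 5820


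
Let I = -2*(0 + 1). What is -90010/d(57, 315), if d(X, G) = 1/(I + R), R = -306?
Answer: 27723080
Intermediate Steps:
I = -2 (I = -2*1 = -2)
d(X, G) = -1/308 (d(X, G) = 1/(-2 - 306) = 1/(-308) = -1/308)
-90010/d(57, 315) = -90010/(-1/308) = -90010*(-308) = 27723080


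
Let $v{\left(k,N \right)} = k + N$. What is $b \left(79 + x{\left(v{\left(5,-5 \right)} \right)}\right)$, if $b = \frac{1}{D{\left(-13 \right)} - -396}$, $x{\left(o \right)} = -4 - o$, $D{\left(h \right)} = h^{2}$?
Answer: $\frac{15}{113} \approx 0.13274$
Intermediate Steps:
$v{\left(k,N \right)} = N + k$
$b = \frac{1}{565}$ ($b = \frac{1}{\left(-13\right)^{2} - -396} = \frac{1}{169 + 396} = \frac{1}{565} \approx 0.0017699$)
$b \left(79 + x{\left(v{\left(5,-5 \right)} \right)}\right) = \frac{79 - 4}{565} = \frac{1}{565} \cdot 75 = \frac{15}{113}$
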